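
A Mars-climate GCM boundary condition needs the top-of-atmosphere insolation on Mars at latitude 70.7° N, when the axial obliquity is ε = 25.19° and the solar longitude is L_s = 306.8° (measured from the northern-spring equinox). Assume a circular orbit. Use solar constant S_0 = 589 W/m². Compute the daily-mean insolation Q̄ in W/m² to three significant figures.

Solar declination: sin δ = sin ε · sin L_s = sin 25.19° × sin 306.8° = -0.34081, so δ = -19.926°.
cos h₀ = −tan(+70.7°) tan(-19.926°) = 1.0352 ≥ 1 ⇒ polar night, h₀ = 0 and Q̄ = 0.

Q̄ ≈ 0.00 W/m²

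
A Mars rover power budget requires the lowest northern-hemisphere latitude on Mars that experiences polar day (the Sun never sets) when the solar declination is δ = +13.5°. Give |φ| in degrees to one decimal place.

|φ| = 76.5°

Polar day requires cos H₀ = −tan φ tan δ ≤ −1, i.e. tan φ tan δ ≥ 1.
The boundary is |tan φ| · |tan δ| = 1, so |φ| = 90° − |δ| = 90° − 13.5° = 76.5° in the northern hemisphere.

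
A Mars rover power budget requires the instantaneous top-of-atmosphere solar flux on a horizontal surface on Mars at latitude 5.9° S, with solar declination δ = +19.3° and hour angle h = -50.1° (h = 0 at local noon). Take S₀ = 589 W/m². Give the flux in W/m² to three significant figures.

cos θ_z = sin φ sin δ + cos φ cos δ cos h = -0.033974 + 0.602194 = 0.568220.
Flux = S₀ · cos θ_z = 589 × 0.568220 = 334.7 W/m².

335 W/m²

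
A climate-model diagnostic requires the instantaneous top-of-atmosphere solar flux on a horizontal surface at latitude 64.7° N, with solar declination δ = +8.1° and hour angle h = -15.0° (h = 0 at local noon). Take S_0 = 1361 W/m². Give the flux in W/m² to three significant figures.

730 W/m²

cos θ_z = sin ϕ sin δ + cos ϕ cos δ cos h = 0.127386 + 0.408678 = 0.536064.
Flux = S_0 · cos θ_z = 1361 × 0.536064 = 729.6 W/m².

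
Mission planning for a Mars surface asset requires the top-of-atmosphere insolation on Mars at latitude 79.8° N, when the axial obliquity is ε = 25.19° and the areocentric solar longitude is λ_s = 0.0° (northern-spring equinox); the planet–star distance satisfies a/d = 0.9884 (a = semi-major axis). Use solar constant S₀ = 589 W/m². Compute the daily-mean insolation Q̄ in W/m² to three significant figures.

Q̄ ≈ 32.4 W/m²

sin δ = sin 25.19° × sin 0.0° = 0.00000, so δ = +0.000°.
cos H₀ = −tan(+79.8°) tan(+0.000°) = -0.0000, H₀ = 1.5708 rad.
Bracket: H₀ sin φ sin δ + cos φ cos δ sin H₀ = 1.5708×0.98420×0.00000 + 0.17708×1.00000×1.00000 = 0.000000 + 0.177080 = 0.177080.
Inverse-square distance factor (a/d)² = 0.9884² = 0.976935.
Q̄ = (S₀/π) × 0.976935 × [bracket] = (589/π) × 0.976935 × 0.177080 = 32.43 W/m².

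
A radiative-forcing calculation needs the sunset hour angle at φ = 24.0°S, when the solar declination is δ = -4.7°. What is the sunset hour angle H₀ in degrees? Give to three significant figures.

H₀ = 92.1°

cos H₀ = −tan φ · tan δ = −tan(-24.0°) × tan(-4.700°) = -0.0366, so H₀ = 1.6074 rad = 92.10°.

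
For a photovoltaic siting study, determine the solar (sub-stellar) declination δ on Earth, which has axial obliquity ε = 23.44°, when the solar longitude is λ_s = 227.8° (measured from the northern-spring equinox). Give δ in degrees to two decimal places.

sin δ = sin ε · sin λ_s = sin 23.44° × sin 227.8° = -0.294684.
δ = arcsin(-0.294684) = -17.14°.

δ = -17.14°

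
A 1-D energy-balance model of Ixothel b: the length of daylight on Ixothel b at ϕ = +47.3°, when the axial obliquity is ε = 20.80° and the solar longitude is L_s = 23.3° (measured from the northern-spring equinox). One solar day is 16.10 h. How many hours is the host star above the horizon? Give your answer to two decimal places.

Solar declination: sin δ = sin ε · sin L_s = sin 20.80° × sin 23.3° = 0.14046, so δ = +8.075°.
cos h₀ = −tan ϕ · tan δ = −tan(+47.3°) × tan(+8.075°) = -0.1537, so h₀ = 1.7251 rad = 98.84°.
Daylight = 2h₀/(2π) × 16.10 h = (1.7251/π) × 16.10 = 8.84 h.

8.84 h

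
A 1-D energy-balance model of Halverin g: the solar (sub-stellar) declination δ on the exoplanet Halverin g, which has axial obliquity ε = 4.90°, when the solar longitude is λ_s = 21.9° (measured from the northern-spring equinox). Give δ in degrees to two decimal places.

δ = +1.83°

sin δ = sin ε · sin λ_s = sin 4.90° × sin 21.9° = 0.031859.
δ = arcsin(0.031859) = +1.83°.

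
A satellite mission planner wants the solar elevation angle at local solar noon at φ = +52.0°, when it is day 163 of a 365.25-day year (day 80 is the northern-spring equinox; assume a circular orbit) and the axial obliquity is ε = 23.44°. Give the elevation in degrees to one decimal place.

Solar longitude: λ_s = 360° × (163 − 80)/365.25 = 81.807°.
sin δ = sin 23.44° × sin 81.807° = 0.39373, so δ = +23.187°.
At local noon the hour angle is zero, so the zenith angle equals |φ − δ| = |+52.0° − (+23.187°)| = 28.813°.
Elevation = 90° − 28.813° = 61.2°.

61.2°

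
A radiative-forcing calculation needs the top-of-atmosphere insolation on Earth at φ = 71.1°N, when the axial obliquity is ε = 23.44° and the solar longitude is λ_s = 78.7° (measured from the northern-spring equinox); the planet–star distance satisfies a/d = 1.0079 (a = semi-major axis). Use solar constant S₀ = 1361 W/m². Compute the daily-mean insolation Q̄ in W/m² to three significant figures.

Q̄ ≈ 510 W/m²

Solar declination: sin δ = sin ε · sin λ_s = sin 23.44° × sin 78.7° = 0.39008, so δ = +22.959°.
cos H₀ = −tan(+71.1°) tan(+22.959°) = -1.2373 ≤ −1 ⇒ polar day, H₀ = π.
Bracket: H₀ sin φ sin δ + cos φ cos δ sin H₀ = 3.1416×0.94609×0.39008 + 0.32392×0.92078×0.00000 = 1.159410 + 0.000000 = 1.159410.
Inverse-square distance factor (a/d)² = 1.0079² = 1.015862.
Q̄ = (S₀/π) × 1.015862 × [bracket] = (1361/π) × 1.015862 × 1.159410 = 510.2 W/m².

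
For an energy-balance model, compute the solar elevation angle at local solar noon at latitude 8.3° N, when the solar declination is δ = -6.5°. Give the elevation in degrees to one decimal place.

75.2°

At local noon the hour angle is zero, so the zenith angle equals |φ − δ| = |+8.3° − (-6.500°)| = 14.800°.
Elevation = 90° − 14.800° = 75.2°.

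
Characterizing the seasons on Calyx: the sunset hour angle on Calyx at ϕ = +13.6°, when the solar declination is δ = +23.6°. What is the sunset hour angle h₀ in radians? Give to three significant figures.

h₀ = 1.68 rad

cos h₀ = −tan ϕ · tan δ = −tan(+13.6°) × tan(+23.600°) = -0.1057, so h₀ = 1.6767 rad = 96.07°.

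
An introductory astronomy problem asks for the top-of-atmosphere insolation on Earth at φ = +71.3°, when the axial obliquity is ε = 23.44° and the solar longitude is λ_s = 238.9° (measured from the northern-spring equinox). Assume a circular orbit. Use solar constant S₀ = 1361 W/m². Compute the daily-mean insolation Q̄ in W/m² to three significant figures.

Solar declination: sin δ = sin ε · sin λ_s = sin 23.44° × sin 238.9° = -0.34061, so δ = -19.914°.
cos H₀ = −tan(+71.3°) tan(-19.914°) = 1.0703 ≥ 1 ⇒ polar night, H₀ = 0 and Q̄ = 0.

Q̄ ≈ 0.00 W/m²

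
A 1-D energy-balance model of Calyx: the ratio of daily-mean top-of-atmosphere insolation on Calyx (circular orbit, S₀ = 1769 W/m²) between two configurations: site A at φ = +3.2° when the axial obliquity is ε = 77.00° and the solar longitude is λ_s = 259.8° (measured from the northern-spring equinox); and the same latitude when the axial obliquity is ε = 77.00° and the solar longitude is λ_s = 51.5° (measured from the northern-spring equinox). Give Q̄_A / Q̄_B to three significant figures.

Q̄_A / Q̄_B ≈ 0.286

— Configuration A (φ=+3.2°):
Solar declination: sin δ = sin ε · sin λ_s = sin 77.00° × sin 259.8° = -0.95897, so δ = -73.530°.
cos H₀ = −tan(+3.2°) tan(-73.530°) = 0.1891, H₀ = 1.3805 rad.
Bracket: H₀ sin φ sin δ + cos φ cos δ sin H₀ = 1.3805×0.05582×-0.95897 + 0.99844×0.28351×0.98196 = -0.073898 + 0.277961 = 0.204063.
Q̄ = (S₀/π) × [bracket] = (1769/π) × 0.204063 = 114.91 W/m².
— Configuration B (φ=+3.2°):
Solar declination: sin δ = sin ε · sin λ_s = sin 77.00° × sin 51.5° = 0.76255, so δ = +49.690°.
cos H₀ = −tan(+3.2°) tan(+49.690°) = -0.0659, H₀ = 1.6367 rad.
Bracket: H₀ sin φ sin δ + cos φ cos δ sin H₀ = 1.6367×0.05582×0.76255 + 0.99844×0.64693×0.99783 = 0.069667 + 0.644519 = 0.714186.
Q̄ = (S₀/π) × [bracket] = (1769/π) × 0.714186 = 402.15 W/m².
Ratio Q̄_A / Q̄_B = 114.91 / 402.15 = 0.2857.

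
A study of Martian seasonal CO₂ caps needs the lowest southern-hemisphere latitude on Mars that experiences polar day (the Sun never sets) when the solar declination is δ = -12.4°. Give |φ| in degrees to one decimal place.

Polar day requires cos H₀ = −tan φ tan δ ≤ −1, i.e. tan φ tan δ ≥ 1.
The boundary is |tan φ| · |tan δ| = 1, so |φ| = 90° − |δ| = 90° − 12.4° = 77.6° in the southern hemisphere.

|φ| = 77.6°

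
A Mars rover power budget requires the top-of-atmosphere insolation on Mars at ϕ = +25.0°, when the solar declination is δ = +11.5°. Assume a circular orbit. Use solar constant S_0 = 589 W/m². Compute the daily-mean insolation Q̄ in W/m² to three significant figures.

cos h₀ = −tan(+25.0°) tan(+11.500°) = -0.0949, h₀ = 1.6658 rad.
Bracket: h₀ sin ϕ sin δ + cos ϕ cos δ sin h₀ = 1.6658×0.42262×0.19937 + 0.90631×0.97992×0.99549 = 0.140357 + 0.884106 = 1.024463.
Q̄ = (S_0/π) × [bracket] = (589/π) × 1.024463 = 192.1 W/m².

Q̄ ≈ 192 W/m²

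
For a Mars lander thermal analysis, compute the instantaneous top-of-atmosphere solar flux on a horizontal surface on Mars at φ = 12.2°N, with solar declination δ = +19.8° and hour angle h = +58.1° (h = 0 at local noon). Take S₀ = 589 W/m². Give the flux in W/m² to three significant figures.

328 W/m²

cos θ_z = sin φ sin δ + cos φ cos δ cos h = 0.071584 + 0.485969 = 0.557553.
Flux = S₀ · cos θ_z = 589 × 0.557553 = 328.4 W/m².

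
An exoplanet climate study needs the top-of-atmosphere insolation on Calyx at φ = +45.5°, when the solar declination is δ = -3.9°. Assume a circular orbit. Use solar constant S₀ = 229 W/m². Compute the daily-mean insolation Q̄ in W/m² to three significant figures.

Q̄ ≈ 45.5 W/m²

cos H₀ = −tan(+45.5°) tan(-3.900°) = 0.0694, H₀ = 1.5014 rad.
Bracket: H₀ sin φ sin δ + cos φ cos δ sin H₀ = 1.5014×0.71325×-0.06802 + 0.70091×0.99768×0.99759 = -0.072841 + 0.697599 = 0.624758.
Q̄ = (S₀/π) × [bracket] = (229/π) × 0.624758 = 45.54 W/m².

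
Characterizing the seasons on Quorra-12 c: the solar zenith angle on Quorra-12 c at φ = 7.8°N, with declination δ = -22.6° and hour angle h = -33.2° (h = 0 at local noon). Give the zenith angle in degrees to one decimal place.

θ_z = 44.5°

cos θ_z = sin φ sin δ + cos φ cos δ cos h = -0.052155 + 0.765362 = 0.713207.
θ_z = arccos(0.713207) = 44.5°.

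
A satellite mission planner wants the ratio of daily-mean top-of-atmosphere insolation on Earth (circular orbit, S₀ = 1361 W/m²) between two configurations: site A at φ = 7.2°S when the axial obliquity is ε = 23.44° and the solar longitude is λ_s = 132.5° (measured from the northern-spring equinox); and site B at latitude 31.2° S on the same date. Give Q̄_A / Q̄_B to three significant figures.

— Configuration A (φ=-7.2°):
Solar declination: sin δ = sin ε · sin λ_s = sin 23.44° × sin 132.5° = 0.29328, so δ = +17.054°.
cos H₀ = −tan(-7.2°) tan(+17.054°) = 0.0388, H₀ = 1.5320 rad.
Bracket: H₀ sin φ sin δ + cos φ cos δ sin H₀ = 1.5320×-0.12533×0.29328 + 0.99211×0.95603×0.99925 = -0.056311 + 0.947776 = 0.891465.
Q̄ = (S₀/π) × [bracket] = (1361/π) × 0.891465 = 386.20 W/m².
— Configuration B (φ=-31.2°):
cos H₀ = −tan(-31.2°) tan(+17.054°) = 0.1858, H₀ = 1.3839 rad.
Bracket: H₀ sin φ sin δ + cos φ cos δ sin H₀ = 1.3839×-0.51803×0.29328 + 0.85536×0.95603×0.98259 = -0.210253 + 0.803513 = 0.593260.
Q̄ = (S₀/π) × [bracket] = (1361/π) × 0.593260 = 257.01 W/m².
Ratio Q̄_A / Q̄_B = 386.20 / 257.01 = 1.503.

Q̄_A / Q̄_B ≈ 1.50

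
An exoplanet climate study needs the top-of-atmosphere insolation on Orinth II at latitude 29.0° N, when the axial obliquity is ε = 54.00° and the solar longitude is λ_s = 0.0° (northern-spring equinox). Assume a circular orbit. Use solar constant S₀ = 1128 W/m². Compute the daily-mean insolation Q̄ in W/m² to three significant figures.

Q̄ ≈ 314 W/m²

Solar declination: sin δ = sin ε · sin λ_s = sin 54.00° × sin 0.0° = 0.00000, so δ = +0.000°.
cos H₀ = −tan(+29.0°) tan(+0.000°) = -0.0000, H₀ = 1.5708 rad.
Bracket: H₀ sin φ sin δ + cos φ cos δ sin H₀ = 1.5708×0.48481×0.00000 + 0.87462×1.00000×1.00000 = 0.000000 + 0.874620 = 0.874620.
Q̄ = (S₀/π) × [bracket] = (1128/π) × 0.874620 = 314.0 W/m².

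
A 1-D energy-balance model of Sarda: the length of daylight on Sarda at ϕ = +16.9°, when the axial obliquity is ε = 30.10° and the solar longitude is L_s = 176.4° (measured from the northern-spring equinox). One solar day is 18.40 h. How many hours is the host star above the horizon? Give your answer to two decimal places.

9.26 h

Solar declination: sin δ = sin ε · sin L_s = sin 30.10° × sin 176.4° = 0.03149, so δ = +1.805°.
cos h₀ = −tan ϕ · tan δ = −tan(+16.9°) × tan(+1.805°) = -0.0096, so h₀ = 1.5804 rad = 90.55°.
Daylight = 2h₀/(2π) × 18.40 h = (1.5804/π) × 18.40 = 9.26 h.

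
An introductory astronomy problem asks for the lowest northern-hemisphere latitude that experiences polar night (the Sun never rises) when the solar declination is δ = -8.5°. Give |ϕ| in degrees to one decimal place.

Polar night requires cos h₀ = −tan ϕ tan δ ≥ 1, i.e. tan ϕ tan δ ≤ −1.
The boundary is |tan ϕ| · |tan δ| = 1, so |ϕ| = 90° − |δ| = 90° − 8.5° = 81.5° in the northern hemisphere.

|ϕ| = 81.5°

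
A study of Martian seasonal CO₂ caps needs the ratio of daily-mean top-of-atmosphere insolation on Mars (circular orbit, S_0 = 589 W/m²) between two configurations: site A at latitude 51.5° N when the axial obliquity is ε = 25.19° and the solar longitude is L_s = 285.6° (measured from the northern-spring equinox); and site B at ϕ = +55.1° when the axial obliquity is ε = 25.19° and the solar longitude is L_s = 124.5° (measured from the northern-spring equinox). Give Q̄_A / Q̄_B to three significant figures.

Q̄_A / Q̄_B ≈ 0.147

— Configuration A (ϕ=+51.5°):
Solar declination: sin δ = sin ε · sin L_s = sin 25.19° × sin 285.6° = -0.40994, so δ = -24.201°.
cos h₀ = −tan(+51.5°) tan(-24.201°) = 0.5650, h₀ = 0.9703 rad.
Bracket: h₀ sin ϕ sin δ + cos ϕ cos δ sin h₀ = 0.9703×0.78261×-0.40994 + 0.62251×0.91211×0.82507 = -0.311295 + 0.468473 = 0.157178.
Q̄ = (S_0/π) × [bracket] = (589/π) × 0.157178 = 29.468 W/m².
— Configuration B (ϕ=+55.1°):
Solar declination: sin δ = sin ε · sin L_s = sin 25.19° × sin 124.5° = 0.35077, so δ = +20.534°.
cos h₀ = −tan(+55.1°) tan(+20.534°) = -0.5369, h₀ = 2.1376 rad.
Bracket: h₀ sin ϕ sin δ + cos ϕ cos δ sin h₀ = 2.1376×0.82015×0.35077 + 0.57215×0.93646×0.84363 = 0.614953 + 0.452013 = 1.066966.
Q̄ = (S_0/π) × [bracket] = (589/π) × 1.066966 = 200.04 W/m².
Ratio Q̄_A / Q̄_B = 29.468 / 200.04 = 0.1473.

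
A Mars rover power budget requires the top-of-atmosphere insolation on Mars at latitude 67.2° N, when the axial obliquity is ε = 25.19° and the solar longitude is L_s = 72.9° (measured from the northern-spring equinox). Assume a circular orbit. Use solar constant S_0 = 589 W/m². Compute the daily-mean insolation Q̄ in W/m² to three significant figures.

Q̄ ≈ 221 W/m²

Solar declination: sin δ = sin ε · sin L_s = sin 25.19° × sin 72.9° = 0.40681, so δ = +24.004°.
cos h₀ = −tan(+67.2°) tan(+24.004°) = -1.0594 ≤ −1 ⇒ polar day, h₀ = π.
Bracket: h₀ sin ϕ sin δ + cos ϕ cos δ sin h₀ = 3.1416×0.92186×0.40681 + 0.38752×0.91351×0.00000 = 1.178169 + 0.000000 = 1.178169.
Q̄ = (S_0/π) × [bracket] = (589/π) × 1.178169 = 220.9 W/m².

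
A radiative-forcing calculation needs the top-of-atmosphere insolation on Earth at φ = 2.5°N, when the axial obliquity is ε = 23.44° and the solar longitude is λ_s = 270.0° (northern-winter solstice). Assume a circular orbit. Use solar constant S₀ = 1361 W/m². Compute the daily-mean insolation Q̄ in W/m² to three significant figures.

Q̄ ≈ 385 W/m²

Solar declination: sin δ = sin ε · sin λ_s = sin 23.44° × sin 270.0° = -0.39779, so δ = -23.440°.
cos H₀ = −tan(+2.5°) tan(-23.440°) = 0.0189, H₀ = 1.5519 rad.
Bracket: H₀ sin φ sin δ + cos φ cos δ sin H₀ = 1.5519×0.04362×-0.39779 + 0.99905×0.91748×0.99982 = -0.026928 + 0.916443 = 0.889515.
Q̄ = (S₀/π) × [bracket] = (1361/π) × 0.889515 = 385.4 W/m².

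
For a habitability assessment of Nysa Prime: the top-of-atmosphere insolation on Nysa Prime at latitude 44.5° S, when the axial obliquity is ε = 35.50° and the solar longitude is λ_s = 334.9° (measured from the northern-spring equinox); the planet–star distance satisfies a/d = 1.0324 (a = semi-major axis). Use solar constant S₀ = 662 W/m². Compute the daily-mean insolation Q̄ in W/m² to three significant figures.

Q̄ ≈ 221 W/m²

Solar declination: sin δ = sin ε · sin λ_s = sin 35.50° × sin 334.9° = -0.24633, so δ = -14.261°.
cos H₀ = −tan(-44.5°) tan(-14.261°) = -0.2498, H₀ = 1.8232 rad.
Bracket: H₀ sin φ sin δ + cos φ cos δ sin H₀ = 1.8232×-0.70091×-0.24633 + 0.71325×0.96919×0.96831 = 0.314785 + 0.669368 = 0.984153.
Inverse-square distance factor (a/d)² = 1.0324² = 1.065850.
Q̄ = (S₀/π) × 1.065850 × [bracket] = (662/π) × 1.065850 × 0.984153 = 221.0 W/m².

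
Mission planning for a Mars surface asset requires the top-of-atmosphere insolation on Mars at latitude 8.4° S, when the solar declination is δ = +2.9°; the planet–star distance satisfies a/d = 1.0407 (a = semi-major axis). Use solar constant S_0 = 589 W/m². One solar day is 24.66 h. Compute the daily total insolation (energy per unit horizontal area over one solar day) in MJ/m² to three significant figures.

cos h₀ = −tan(-8.4°) tan(+2.900°) = 0.0075, h₀ = 1.5633 rad.
Bracket: h₀ sin ϕ sin δ + cos ϕ cos δ sin h₀ = 1.5633×-0.14608×0.05059 + 0.98927×0.99872×0.99997 = -0.011553 + 0.987974 = 0.976421.
Inverse-square distance factor (a/d)² = 1.0407² = 1.083056.
Q̄ = (S_0/π) × 1.083056 × [bracket] = (589/π) × 1.083056 × 0.976421 = 198.27 W/m².
Daily total = Q̄ × 24.66 h × 3600 s/h = 198.27 × 24.66 × 3600 / 10⁶ = 17.60 MJ/m².

17.6 MJ/m²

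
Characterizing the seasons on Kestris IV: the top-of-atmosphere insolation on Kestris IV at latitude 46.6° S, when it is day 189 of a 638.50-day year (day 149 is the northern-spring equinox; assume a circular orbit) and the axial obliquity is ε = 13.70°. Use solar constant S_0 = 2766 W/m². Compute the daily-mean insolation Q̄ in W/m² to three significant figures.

Solar longitude: L_s = 360° × (189 − 149)/638.50 = 22.553°.
sin δ = sin 13.70° × sin 22.553° = 0.09084, so δ = +5.212°.
cos h₀ = −tan(-46.6°) tan(+5.212°) = 0.0965, h₀ = 1.4742 rad.
Bracket: h₀ sin ϕ sin δ + cos ϕ cos δ sin h₀ = 1.4742×-0.72657×0.09084 + 0.68709×0.99587×0.99534 = -0.097300 + 0.681064 = 0.583764.
Q̄ = (S_0/π) × [bracket] = (2766/π) × 0.583764 = 514.0 W/m².

Q̄ ≈ 514 W/m²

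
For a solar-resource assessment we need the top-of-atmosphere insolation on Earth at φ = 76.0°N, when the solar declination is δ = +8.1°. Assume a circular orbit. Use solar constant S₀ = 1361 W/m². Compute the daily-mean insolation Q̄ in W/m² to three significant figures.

Q̄ ≈ 214 W/m²

cos H₀ = −tan(+76.0°) tan(+8.100°) = -0.5708, H₀ = 2.1783 rad.
Bracket: H₀ sin φ sin δ + cos φ cos δ sin H₀ = 2.1783×0.97030×0.14090 + 0.24192×0.99002×0.82108 = 0.297807 + 0.196653 = 0.494460.
Q̄ = (S₀/π) × [bracket] = (1361/π) × 0.494460 = 214.2 W/m².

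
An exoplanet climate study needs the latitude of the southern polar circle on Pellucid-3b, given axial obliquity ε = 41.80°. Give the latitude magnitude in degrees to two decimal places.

The polar circle is the lowest latitude that experiences at least one full rotation of continuous darkness at the northern-summer solstice; it lies at |φ| = 90° − ε = 90° − 41.80° = 48.20°.

48.20°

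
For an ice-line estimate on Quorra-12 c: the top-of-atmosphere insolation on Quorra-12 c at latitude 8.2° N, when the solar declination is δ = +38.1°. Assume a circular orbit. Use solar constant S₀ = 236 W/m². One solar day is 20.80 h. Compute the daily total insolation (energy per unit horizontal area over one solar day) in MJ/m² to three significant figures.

5.19 MJ/m²

cos H₀ = −tan(+8.2°) tan(+38.100°) = -0.1130, H₀ = 1.6840 rad.
Bracket: H₀ sin φ sin δ + cos φ cos δ sin H₀ = 1.6840×0.14263×0.61704 + 0.98978×0.78694×0.99360 = 0.148206 + 0.773913 = 0.922119.
Q̄ = (S₀/π) × [bracket] = (236/π) × 0.922119 = 69.271 W/m².
Daily total = Q̄ × 20.80 h × 3600 s/h = 69.271 × 20.80 × 3600 / 10⁶ = 5.187 MJ/m².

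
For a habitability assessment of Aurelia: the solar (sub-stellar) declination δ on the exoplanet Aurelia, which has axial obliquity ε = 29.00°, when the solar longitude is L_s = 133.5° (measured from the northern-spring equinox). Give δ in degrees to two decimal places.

δ = +20.59°

sin δ = sin ε · sin L_s = sin 29.00° × sin 133.5° = 0.351668.
δ = arcsin(0.351668) = +20.59°.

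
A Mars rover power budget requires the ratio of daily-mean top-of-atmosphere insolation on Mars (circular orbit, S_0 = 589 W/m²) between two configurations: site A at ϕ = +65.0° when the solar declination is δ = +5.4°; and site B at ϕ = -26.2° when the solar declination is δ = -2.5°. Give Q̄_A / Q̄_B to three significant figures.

Q̄_A / Q̄_B ≈ 0.608

— Configuration A (ϕ=+65.0°):
cos h₀ = −tan(+65.0°) tan(+5.400°) = -0.2027, h₀ = 1.7749 rad.
Bracket: h₀ sin ϕ sin δ + cos ϕ cos δ sin h₀ = 1.7749×0.90631×0.09411 + 0.42262×0.99556×0.97924 = 0.151386 + 0.412009 = 0.563395.
Q̄ = (S_0/π) × [bracket] = (589/π) × 0.563395 = 105.63 W/m².
— Configuration B (ϕ=-26.2°):
cos h₀ = −tan(-26.2°) tan(-2.500°) = -0.0215, h₀ = 1.5923 rad.
Bracket: h₀ sin ϕ sin δ + cos ϕ cos δ sin h₀ = 1.5923×-0.44151×-0.04362 + 0.89726×0.99905×0.99977 = 0.030666 + 0.896201 = 0.926867.
Q̄ = (S_0/π) × [bracket] = (589/π) × 0.926867 = 173.77 W/m².
Ratio Q̄_A / Q̄_B = 105.63 / 173.77 = 0.6079.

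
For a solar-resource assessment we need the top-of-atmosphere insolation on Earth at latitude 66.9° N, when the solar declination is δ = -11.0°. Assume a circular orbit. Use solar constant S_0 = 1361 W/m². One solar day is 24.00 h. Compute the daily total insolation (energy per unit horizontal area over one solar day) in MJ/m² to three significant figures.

cos h₀ = −tan(+66.9°) tan(-11.000°) = 0.4557, h₀ = 1.0976 rad.
Bracket: h₀ sin ϕ sin δ + cos ϕ cos δ sin h₀ = 1.0976×0.91982×-0.19081 + 0.39234×0.98163×0.89012 = -0.192641 + 0.342814 = 0.150173.
Q̄ = (S_0/π) × [bracket] = (1361/π) × 0.150173 = 65.058 W/m².
Daily total = Q̄ × 24.00 h × 3600 s/h = 65.058 × 24.00 × 3600 / 10⁶ = 5.621 MJ/m².

5.62 MJ/m²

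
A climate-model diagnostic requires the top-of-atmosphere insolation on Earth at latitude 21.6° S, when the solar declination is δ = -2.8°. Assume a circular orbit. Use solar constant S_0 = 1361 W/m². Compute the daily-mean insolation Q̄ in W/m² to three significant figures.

Q̄ ≈ 415 W/m²

cos h₀ = −tan(-21.6°) tan(-2.800°) = -0.0194, h₀ = 1.5902 rad.
Bracket: h₀ sin ϕ sin δ + cos ϕ cos δ sin h₀ = 1.5902×-0.36812×-0.04885 + 0.92978×0.99881×0.99981 = 0.028596 + 0.928497 = 0.957093.
Q̄ = (S_0/π) × [bracket] = (1361/π) × 0.957093 = 414.6 W/m².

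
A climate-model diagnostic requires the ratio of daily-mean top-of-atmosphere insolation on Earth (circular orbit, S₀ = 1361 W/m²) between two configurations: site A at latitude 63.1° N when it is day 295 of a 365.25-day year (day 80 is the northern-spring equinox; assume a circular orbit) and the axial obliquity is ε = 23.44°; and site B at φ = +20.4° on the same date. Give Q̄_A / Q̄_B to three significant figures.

Q̄_A / Q̄_B ≈ 0.234

— Configuration A (φ=+63.1°):
Solar longitude: λ_s = 360° × (295 − 80)/365.25 = 211.910°.
sin δ = sin 23.44° × sin 211.910° = -0.21026, so δ = -12.138°.
cos H₀ = −tan(+63.1°) tan(-12.138°) = 0.4239, H₀ = 1.1330 rad.
Bracket: H₀ sin φ sin δ + cos φ cos δ sin H₀ = 1.1330×0.89180×-0.21026 + 0.45243×0.97764×0.90570 = -0.212449 + 0.400603 = 0.188154.
Q̄ = (S₀/π) × [bracket] = (1361/π) × 0.188154 = 81.512 W/m².
— Configuration B (φ=+20.4°):
cos H₀ = −tan(+20.4°) tan(-12.138°) = 0.0800, H₀ = 1.4907 rad.
Bracket: H₀ sin φ sin δ + cos φ cos δ sin H₀ = 1.4907×0.34857×-0.21026 + 0.93728×0.97764×0.99680 = -0.109254 + 0.913390 = 0.804136.
Q̄ = (S₀/π) × [bracket] = (1361/π) × 0.804136 = 348.37 W/m².
Ratio Q̄_A / Q̄_B = 81.512 / 348.37 = 0.2340.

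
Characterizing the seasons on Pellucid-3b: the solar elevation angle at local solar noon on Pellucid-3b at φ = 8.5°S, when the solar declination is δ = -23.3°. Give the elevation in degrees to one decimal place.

75.2°

At local noon the hour angle is zero, so the zenith angle equals |φ − δ| = |-8.5° − (-23.300°)| = 14.800°.
Elevation = 90° − 14.800° = 75.2°.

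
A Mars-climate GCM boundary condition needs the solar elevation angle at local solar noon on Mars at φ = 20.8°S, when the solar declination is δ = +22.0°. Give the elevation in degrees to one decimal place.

47.2°

At local noon the hour angle is zero, so the zenith angle equals |φ − δ| = |-20.8° − (+22.000°)| = 42.800°.
Elevation = 90° − 42.800° = 47.2°.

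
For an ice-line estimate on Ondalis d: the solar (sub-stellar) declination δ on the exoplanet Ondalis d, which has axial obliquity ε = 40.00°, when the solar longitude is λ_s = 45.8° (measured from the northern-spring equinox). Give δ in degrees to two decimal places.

sin δ = sin ε · sin λ_s = sin 40.00° × sin 45.8° = 0.460821.
δ = arcsin(0.460821) = +27.44°.

δ = +27.44°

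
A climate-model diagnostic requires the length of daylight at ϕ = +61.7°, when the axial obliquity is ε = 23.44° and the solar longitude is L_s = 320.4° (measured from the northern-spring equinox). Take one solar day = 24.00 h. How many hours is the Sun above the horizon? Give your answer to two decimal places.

8.12 h

Solar declination: sin δ = sin ε · sin L_s = sin 23.44° × sin 320.4° = -0.25356, so δ = -14.688°.
cos h₀ = −tan ϕ · tan δ = −tan(+61.7°) × tan(-14.688°) = 0.4868, so h₀ = 1.0623 rad = 60.87°.
Daylight = 2h₀/(2π) × 24.00 h = (1.0623/π) × 24.00 = 8.12 h.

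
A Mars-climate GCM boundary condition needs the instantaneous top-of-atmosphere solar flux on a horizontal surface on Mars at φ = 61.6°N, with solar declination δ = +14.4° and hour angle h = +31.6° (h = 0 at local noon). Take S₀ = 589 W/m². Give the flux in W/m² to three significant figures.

cos θ_z = sin φ sin δ + cos φ cos δ cos h = 0.218760 + 0.392375 = 0.611135.
Flux = S₀ · cos θ_z = 589 × 0.611135 = 360.0 W/m².

360 W/m²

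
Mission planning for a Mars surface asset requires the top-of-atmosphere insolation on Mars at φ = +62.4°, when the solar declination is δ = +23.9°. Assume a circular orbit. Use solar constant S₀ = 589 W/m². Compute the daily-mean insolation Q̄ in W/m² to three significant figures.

Q̄ ≈ 216 W/m²

cos H₀ = −tan(+62.4°) tan(+23.900°) = -0.8476, H₀ = 2.5823 rad.
Bracket: H₀ sin φ sin δ + cos φ cos δ sin H₀ = 2.5823×0.88620×0.40514 + 0.46330×0.91425×0.53056 = 0.927136 + 0.224730 = 1.151866.
Q̄ = (S₀/π) × [bracket] = (589/π) × 1.151866 = 216.0 W/m².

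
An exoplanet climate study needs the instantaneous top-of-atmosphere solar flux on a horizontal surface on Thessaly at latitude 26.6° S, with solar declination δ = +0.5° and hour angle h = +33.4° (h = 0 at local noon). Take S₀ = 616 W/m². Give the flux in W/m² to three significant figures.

cos θ_z = sin φ sin δ + cos φ cos δ cos h = -0.003907 + 0.746454 = 0.742547.
Flux = S₀ · cos θ_z = 616 × 0.742547 = 457.4 W/m².

457 W/m²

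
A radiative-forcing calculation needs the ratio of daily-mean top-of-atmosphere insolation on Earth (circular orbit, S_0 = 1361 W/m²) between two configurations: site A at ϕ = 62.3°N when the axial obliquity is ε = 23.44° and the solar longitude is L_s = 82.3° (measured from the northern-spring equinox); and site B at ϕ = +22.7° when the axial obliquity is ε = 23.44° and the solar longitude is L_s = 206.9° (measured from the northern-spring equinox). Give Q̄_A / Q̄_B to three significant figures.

Q̄_A / Q̄_B ≈ 1.41

— Configuration A (ϕ=+62.3°):
Solar declination: sin δ = sin ε · sin L_s = sin 23.44° × sin 82.3° = 0.39420, so δ = +23.216°.
cos h₀ = −tan(+62.3°) tan(+23.216°) = -0.8170, h₀ = 2.5270 rad.
Bracket: h₀ sin ϕ sin δ + cos ϕ cos δ sin h₀ = 2.5270×0.88539×0.39420 + 0.46484×0.91902×0.57664 = 0.881975 + 0.246339 = 1.128314.
Q̄ = (S_0/π) × [bracket] = (1361/π) × 1.128314 = 488.81 W/m².
— Configuration B (ϕ=+22.7°):
Solar declination: sin δ = sin ε · sin L_s = sin 23.44° × sin 206.9° = -0.17997, so δ = -10.368°.
cos h₀ = −tan(+22.7°) tan(-10.368°) = 0.0765, h₀ = 1.4942 rad.
Bracket: h₀ sin ϕ sin δ + cos ϕ cos δ sin h₀ = 1.4942×0.38591×-0.17997 + 0.92254×0.98367×0.99707 = -0.103776 + 0.904816 = 0.801040.
Q̄ = (S_0/π) × [bracket] = (1361/π) × 0.801040 = 347.03 W/m².
Ratio Q̄_A / Q̄_B = 488.81 / 347.03 = 1.409.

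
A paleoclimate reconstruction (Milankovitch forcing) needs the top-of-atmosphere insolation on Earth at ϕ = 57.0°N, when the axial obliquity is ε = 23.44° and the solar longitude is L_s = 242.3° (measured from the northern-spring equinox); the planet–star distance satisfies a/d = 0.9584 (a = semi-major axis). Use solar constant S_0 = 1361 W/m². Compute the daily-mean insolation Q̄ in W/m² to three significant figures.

Q̄ ≈ 53.3 W/m²

Solar declination: sin δ = sin ε · sin L_s = sin 23.44° × sin 242.3° = -0.35220, so δ = -20.622°.
cos h₀ = −tan(+57.0°) tan(-20.622°) = 0.5795, h₀ = 0.9527 rad.
Bracket: h₀ sin ϕ sin δ + cos ϕ cos δ sin h₀ = 0.9527×0.83867×-0.35220 + 0.54464×0.93592×0.81499 = -0.281408 + 0.415433 = 0.134025.
Inverse-square distance factor (a/d)² = 0.9584² = 0.918531.
Q̄ = (S_0/π) × 0.918531 × [bracket] = (1361/π) × 0.918531 × 0.134025 = 53.33 W/m².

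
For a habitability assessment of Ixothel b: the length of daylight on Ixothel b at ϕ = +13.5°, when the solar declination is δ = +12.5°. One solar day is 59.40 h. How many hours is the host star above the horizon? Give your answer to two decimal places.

30.71 h

cos h₀ = −tan ϕ · tan δ = −tan(+13.5°) × tan(+12.500°) = -0.0532, so h₀ = 1.6240 rad = 93.05°.
Daylight = 2h₀/(2π) × 59.40 h = (1.6240/π) × 59.40 = 30.71 h.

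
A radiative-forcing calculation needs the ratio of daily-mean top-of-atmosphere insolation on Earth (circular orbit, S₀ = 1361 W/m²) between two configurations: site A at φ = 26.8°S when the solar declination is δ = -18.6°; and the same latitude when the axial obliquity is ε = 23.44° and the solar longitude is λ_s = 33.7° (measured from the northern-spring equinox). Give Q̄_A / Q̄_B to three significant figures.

— Configuration A (φ=-26.8°):
cos H₀ = −tan(-26.8°) tan(-18.600°) = -0.1700, H₀ = 1.7416 rad.
Bracket: H₀ sin φ sin δ + cos φ cos δ sin H₀ = 1.7416×-0.45088×-0.31896 + 0.89259×0.94777×0.98544 = 0.250464 + 0.833653 = 1.084117.
Q̄ = (S₀/π) × [bracket] = (1361/π) × 1.084117 = 469.66 W/m².
— Configuration B (φ=-26.8°):
Solar declination: sin δ = sin ε · sin λ_s = sin 23.44° × sin 33.7° = 0.22071, so δ = +12.751°.
cos H₀ = −tan(-26.8°) tan(+12.751°) = 0.1143, H₀ = 1.4562 rad.
Bracket: H₀ sin φ sin δ + cos φ cos δ sin H₀ = 1.4562×-0.45088×0.22071 + 0.89259×0.97534×0.99345 = -0.144912 + 0.864876 = 0.719964.
Q̄ = (S₀/π) × [bracket] = (1361/π) × 0.719964 = 311.90 W/m².
Ratio Q̄_A / Q̄_B = 469.66 / 311.90 = 1.506.

Q̄_A / Q̄_B ≈ 1.51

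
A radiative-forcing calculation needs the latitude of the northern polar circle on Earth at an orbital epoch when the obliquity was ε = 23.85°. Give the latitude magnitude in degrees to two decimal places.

The polar circle is the lowest latitude that experiences at least one full rotation of continuous daylight at the northern-summer solstice; it lies at |φ| = 90° − ε = 90° − 23.85° = 66.15°.

66.15°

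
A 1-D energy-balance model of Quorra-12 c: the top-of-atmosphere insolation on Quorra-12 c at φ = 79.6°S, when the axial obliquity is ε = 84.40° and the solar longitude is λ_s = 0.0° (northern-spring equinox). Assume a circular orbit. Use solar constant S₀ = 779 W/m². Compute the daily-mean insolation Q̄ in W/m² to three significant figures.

Solar declination: sin δ = sin ε · sin λ_s = sin 84.40° × sin 0.0° = 0.00000, so δ = +0.000°.
cos H₀ = −tan(-79.6°) tan(+0.000°) = 0.0000, H₀ = 1.5708 rad.
Bracket: H₀ sin φ sin δ + cos φ cos δ sin H₀ = 1.5708×-0.98357×0.00000 + 0.18052×1.00000×1.00000 = -0.000000 + 0.180520 = 0.180520.
Q̄ = (S₀/π) × [bracket] = (779/π) × 0.180520 = 44.76 W/m².

Q̄ ≈ 44.8 W/m²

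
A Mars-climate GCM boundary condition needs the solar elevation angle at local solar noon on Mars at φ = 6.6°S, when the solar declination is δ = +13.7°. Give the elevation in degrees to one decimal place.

69.7°

At local noon the hour angle is zero, so the zenith angle equals |φ − δ| = |-6.6° − (+13.700°)| = 20.300°.
Elevation = 90° − 20.300° = 69.7°.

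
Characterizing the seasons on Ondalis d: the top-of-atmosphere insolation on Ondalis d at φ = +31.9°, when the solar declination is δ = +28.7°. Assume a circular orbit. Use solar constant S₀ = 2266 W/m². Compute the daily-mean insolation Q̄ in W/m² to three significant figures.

Q̄ ≈ 856 W/m²

cos H₀ = −tan(+31.9°) tan(+28.700°) = -0.3408, H₀ = 1.9185 rad.
Bracket: H₀ sin φ sin δ + cos φ cos δ sin H₀ = 1.9185×0.52844×0.48022 + 0.84897×0.87715×0.94014 = 0.486853 + 0.700098 = 1.186951.
Q̄ = (S₀/π) × [bracket] = (2266/π) × 1.186951 = 856.1 W/m².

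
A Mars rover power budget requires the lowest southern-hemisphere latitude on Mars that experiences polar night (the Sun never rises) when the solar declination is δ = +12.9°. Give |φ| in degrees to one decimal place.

Polar night requires cos H₀ = −tan φ tan δ ≥ 1, i.e. tan φ tan δ ≤ −1.
The boundary is |tan φ| · |tan δ| = 1, so |φ| = 90° − |δ| = 90° − 12.9° = 77.1° in the southern hemisphere.

|φ| = 77.1°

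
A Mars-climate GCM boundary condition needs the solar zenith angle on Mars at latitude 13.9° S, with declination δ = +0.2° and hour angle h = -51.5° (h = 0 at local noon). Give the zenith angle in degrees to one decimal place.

θ_z = 52.9°

cos θ_z = sin ϕ sin δ + cos ϕ cos δ cos h = -0.000839 + 0.604282 = 0.603443.
θ_z = arccos(0.603443) = 52.9°.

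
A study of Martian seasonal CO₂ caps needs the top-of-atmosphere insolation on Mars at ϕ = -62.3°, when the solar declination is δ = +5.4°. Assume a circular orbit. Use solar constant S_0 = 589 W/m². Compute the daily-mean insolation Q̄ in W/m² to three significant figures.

cos h₀ = −tan(-62.3°) tan(+5.400°) = 0.1800, h₀ = 1.3898 rad.
Bracket: h₀ sin ϕ sin δ + cos ϕ cos δ sin h₀ = 1.3898×-0.88539×0.09411 + 0.46484×0.99556×0.98366 = -0.115804 + 0.455214 = 0.339410.
Q̄ = (S_0/π) × [bracket] = (589/π) × 0.339410 = 63.63 W/m².

Q̄ ≈ 63.6 W/m²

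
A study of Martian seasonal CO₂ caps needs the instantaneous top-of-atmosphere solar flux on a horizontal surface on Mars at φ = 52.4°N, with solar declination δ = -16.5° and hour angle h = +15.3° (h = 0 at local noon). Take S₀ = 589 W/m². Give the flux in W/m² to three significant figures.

cos θ_z = sin φ sin δ + cos φ cos δ cos h = -0.225022 + 0.564285 = 0.339263.
Flux = S₀ · cos θ_z = 589 × 0.339263 = 199.8 W/m².

200 W/m²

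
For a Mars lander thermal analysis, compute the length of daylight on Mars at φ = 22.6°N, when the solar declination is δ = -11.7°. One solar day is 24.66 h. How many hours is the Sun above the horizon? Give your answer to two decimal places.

cos H₀ = −tan φ · tan δ = −tan(+22.6°) × tan(-11.700°) = 0.0862, so H₀ = 1.4845 rad = 85.05°.
Daylight = 2H₀/(2π) × 24.66 h = (1.4845/π) × 24.66 = 11.65 h.

11.65 h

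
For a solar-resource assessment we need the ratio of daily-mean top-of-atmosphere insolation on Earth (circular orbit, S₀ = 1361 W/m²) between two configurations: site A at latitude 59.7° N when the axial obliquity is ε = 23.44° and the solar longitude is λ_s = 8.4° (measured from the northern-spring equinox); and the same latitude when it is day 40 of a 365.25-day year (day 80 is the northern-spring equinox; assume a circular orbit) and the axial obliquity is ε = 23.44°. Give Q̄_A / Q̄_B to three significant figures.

Q̄_A / Q̄_B ≈ 3.00

— Configuration A (φ=+59.7°):
Solar declination: sin δ = sin ε · sin λ_s = sin 23.44° × sin 8.4° = 0.05811, so δ = +3.331°.
cos H₀ = −tan(+59.7°) tan(+3.331°) = -0.0996, H₀ = 1.6706 rad.
Bracket: H₀ sin φ sin δ + cos φ cos δ sin H₀ = 1.6706×0.86340×0.05811 + 0.50453×0.99831×0.99503 = 0.083818 + 0.501174 = 0.584992.
Q̄ = (S₀/π) × [bracket] = (1361/π) × 0.584992 = 253.43 W/m².
— Configuration B (φ=+59.7°):
Solar longitude: λ_s = 360° × (40 − 80)/365.25 = -39.425°, i.e. -39.425° + 360° = 320.575°.
sin δ = sin 23.44° × sin 320.575° = -0.25262, so δ = -14.633°.
cos H₀ = −tan(+59.7°) tan(-14.633°) = 0.4468, H₀ = 1.1076 rad.
Bracket: H₀ sin φ sin δ + cos φ cos δ sin H₀ = 1.1076×0.86340×-0.25262 + 0.50453×0.96756×0.89463 = -0.241581 + 0.436725 = 0.195144.
Q̄ = (S₀/π) × [bracket] = (1361/π) × 0.195144 = 84.540 W/m².
Ratio Q̄_A / Q̄_B = 253.43 / 84.540 = 2.998.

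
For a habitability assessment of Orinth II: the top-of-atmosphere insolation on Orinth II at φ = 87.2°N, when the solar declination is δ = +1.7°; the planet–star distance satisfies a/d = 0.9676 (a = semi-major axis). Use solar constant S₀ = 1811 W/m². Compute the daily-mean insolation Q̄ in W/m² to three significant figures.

Q̄ ≈ 56.5 W/m²

cos H₀ = −tan(+87.2°) tan(+1.700°) = -0.6068, H₀ = 2.2229 rad.
Bracket: H₀ sin φ sin δ + cos φ cos δ sin H₀ = 2.2229×0.99881×0.02967 + 0.04885×0.99956×0.79483 = 0.065875 + 0.038810 = 0.104685.
Inverse-square distance factor (a/d)² = 0.9676² = 0.936250.
Q̄ = (S₀/π) × 0.936250 × [bracket] = (1811/π) × 0.936250 × 0.104685 = 56.50 W/m².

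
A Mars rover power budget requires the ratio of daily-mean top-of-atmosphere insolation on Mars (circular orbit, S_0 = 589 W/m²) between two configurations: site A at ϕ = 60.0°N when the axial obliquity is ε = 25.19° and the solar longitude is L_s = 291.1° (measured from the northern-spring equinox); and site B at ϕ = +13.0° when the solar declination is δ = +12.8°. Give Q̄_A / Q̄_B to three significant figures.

Q̄_A / Q̄_B ≈ 0.0534

— Configuration A (ϕ=+60.0°):
Solar declination: sin δ = sin ε · sin L_s = sin 25.19° × sin 291.1° = -0.39708, so δ = -23.396°.
cos h₀ = −tan(+60.0°) tan(-23.396°) = 0.7494, h₀ = 0.7237 rad.
Bracket: h₀ sin ϕ sin δ + cos ϕ cos δ sin h₀ = 0.7237×0.86603×-0.39708 + 0.50000×0.91778×0.66214 = -0.248868 + 0.303849 = 0.054981.
Q̄ = (S_0/π) × [bracket] = (589/π) × 0.054981 = 10.308 W/m².
— Configuration B (ϕ=+13.0°):
cos h₀ = −tan(+13.0°) tan(+12.800°) = -0.0525, h₀ = 1.6233 rad.
Bracket: h₀ sin ϕ sin δ + cos ϕ cos δ sin h₀ = 1.6233×0.22495×0.22155 + 0.97437×0.97515×0.99862 = 0.080901 + 0.948846 = 1.029747.
Q̄ = (S_0/π) × [bracket] = (589/π) × 1.029747 = 193.06 W/m².
Ratio Q̄_A / Q̄_B = 10.308 / 193.06 = 0.05339.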